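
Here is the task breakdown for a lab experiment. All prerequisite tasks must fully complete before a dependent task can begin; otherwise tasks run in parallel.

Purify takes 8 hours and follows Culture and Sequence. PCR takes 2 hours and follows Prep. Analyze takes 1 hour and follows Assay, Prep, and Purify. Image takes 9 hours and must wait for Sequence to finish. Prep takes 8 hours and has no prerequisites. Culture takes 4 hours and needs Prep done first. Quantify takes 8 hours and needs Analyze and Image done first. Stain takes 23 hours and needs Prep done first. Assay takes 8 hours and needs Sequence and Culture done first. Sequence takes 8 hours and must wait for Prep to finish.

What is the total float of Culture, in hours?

4

Prep→Sequence→Purify→Analyze→Quantify = 8+8+8+1+8 = 33 sets the makespan at 33 hours.
Culture finishes as early as 12 and must finish by 16.
Slack of Culture = 12 − 8 = 4 hours.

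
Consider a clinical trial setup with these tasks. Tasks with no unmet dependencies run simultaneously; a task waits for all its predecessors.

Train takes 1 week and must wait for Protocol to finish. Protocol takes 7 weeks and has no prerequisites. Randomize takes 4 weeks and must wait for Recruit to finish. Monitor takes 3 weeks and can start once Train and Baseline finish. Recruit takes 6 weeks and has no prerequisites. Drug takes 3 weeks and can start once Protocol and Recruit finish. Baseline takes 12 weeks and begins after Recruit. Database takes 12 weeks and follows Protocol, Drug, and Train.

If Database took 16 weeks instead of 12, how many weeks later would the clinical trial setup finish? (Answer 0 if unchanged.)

Baseline: Protocol→Drug→Database = 7+3+12 = 22 → 22 weeks.
Database is on the critical path; changing it to 16 makes that path 26 weeks.
That remains the longest chain; total 26 weeks.
Change in finish: 26 − 22 = +4 weeks.

4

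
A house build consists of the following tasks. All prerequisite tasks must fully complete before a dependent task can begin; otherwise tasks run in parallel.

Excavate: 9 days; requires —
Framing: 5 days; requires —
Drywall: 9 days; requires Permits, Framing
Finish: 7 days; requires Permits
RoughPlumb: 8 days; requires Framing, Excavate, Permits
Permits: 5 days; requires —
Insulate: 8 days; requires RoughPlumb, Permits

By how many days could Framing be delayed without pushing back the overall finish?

Excavate→RoughPlumb→Insulate = 9+8+8 = 25 sets the makespan at 25 days.
The longest chain containing Framing totals 21 days.
Slack of Framing = 4 − 0 = 4 days.

4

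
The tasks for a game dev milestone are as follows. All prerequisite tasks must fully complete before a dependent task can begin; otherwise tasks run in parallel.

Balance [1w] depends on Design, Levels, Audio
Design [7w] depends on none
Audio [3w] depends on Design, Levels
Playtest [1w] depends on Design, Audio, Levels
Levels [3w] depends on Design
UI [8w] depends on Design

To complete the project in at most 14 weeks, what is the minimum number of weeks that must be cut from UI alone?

Current finish: 15 weeks; target: 14.
UI is on every critical path, so each week cut from UI cuts the finish by one (this holds down to a finish of 14).
Need 15 − 14 = 1 week off UI → UI becomes 7 weeks, finish becomes 14.

1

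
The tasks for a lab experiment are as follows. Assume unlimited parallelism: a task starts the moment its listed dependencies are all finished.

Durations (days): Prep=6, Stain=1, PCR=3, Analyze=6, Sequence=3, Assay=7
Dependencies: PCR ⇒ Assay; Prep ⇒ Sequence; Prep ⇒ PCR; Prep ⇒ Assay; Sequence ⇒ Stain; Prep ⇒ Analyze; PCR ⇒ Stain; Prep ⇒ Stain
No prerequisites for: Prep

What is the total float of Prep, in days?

0

Prep→PCR→Assay = 6+3+7 = 16 sets the makespan at 16 days.
The longest chain containing Prep totals 16 days.
Slack of Prep = 0 − 0 = 0 days.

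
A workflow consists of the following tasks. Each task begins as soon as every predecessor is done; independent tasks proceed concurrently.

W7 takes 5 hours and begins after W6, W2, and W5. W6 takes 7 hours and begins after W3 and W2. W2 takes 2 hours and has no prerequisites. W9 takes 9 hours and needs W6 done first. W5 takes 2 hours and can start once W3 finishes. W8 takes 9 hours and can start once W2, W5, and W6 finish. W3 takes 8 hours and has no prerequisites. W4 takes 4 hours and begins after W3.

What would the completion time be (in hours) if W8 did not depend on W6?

With the dependency in place, W3→W6→W8 = 8+7+9 = 24 sets the finish at 24 hours.
Without W6→W8, W8's earliest start moves from 15 to 10.
The longest chain is now W3→W6→W9 = 8+7+9 = 24, so the project takes 24 hours.

24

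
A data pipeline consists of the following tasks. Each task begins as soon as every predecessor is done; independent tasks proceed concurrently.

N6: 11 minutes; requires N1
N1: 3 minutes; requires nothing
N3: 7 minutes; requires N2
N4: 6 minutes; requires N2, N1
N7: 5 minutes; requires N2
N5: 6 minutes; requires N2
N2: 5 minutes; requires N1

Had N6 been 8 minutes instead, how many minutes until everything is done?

As given, the longest chain is N1→N2→N3 = 3+5+7 = 15, so the finish is 15 minutes.
The longest path through N6 is only 14 minutes, so N6 has float 1.
The critical path is still N1→N2→N3; finish is now 15 minutes.

15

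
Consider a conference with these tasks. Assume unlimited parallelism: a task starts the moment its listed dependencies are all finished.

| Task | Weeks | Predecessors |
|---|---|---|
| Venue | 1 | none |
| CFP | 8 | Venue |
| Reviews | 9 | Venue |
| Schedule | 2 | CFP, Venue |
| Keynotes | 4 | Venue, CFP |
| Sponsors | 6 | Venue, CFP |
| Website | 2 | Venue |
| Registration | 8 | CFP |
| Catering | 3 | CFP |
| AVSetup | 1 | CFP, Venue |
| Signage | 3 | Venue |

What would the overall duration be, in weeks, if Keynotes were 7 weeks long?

Baseline: Venue→CFP→Registration = 1+8+8 = 17 → 17 weeks.
Keynotes is off the critical path — its longest chain is 13 weeks, giving 4 of slack.
The critical path is still Venue→CFP→Registration; finish is now 17 weeks.

17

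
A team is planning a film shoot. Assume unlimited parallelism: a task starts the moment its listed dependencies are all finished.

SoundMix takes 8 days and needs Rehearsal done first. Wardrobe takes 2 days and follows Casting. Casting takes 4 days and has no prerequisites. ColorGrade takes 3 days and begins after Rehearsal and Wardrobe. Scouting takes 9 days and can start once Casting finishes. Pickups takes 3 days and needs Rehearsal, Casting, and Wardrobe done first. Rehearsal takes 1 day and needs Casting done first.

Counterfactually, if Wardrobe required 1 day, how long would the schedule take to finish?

13

Baseline: Casting→Scouting = 4+9 = 13 → 13 days.
Wardrobe has 4 days of float (longest path through it is 9).
No other chain overtakes it, so the finish is 13 days.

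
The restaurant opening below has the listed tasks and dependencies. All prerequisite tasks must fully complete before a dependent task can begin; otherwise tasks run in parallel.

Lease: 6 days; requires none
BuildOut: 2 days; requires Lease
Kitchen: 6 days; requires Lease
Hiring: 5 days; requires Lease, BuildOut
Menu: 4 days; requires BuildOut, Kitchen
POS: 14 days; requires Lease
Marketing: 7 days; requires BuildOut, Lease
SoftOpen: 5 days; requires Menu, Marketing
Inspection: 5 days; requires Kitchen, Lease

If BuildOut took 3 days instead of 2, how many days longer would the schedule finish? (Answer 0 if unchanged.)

0

Actual critical path: Lease→Kitchen→Menu→SoftOpen = 6+6+4+5 = 21 ⇒ 21 days.
The longest path through BuildOut is only 20 days, so BuildOut has float 1.
Now Lease→BuildOut→Marketing→SoftOpen = 6+3+7+5 = 21 is longest, so the finish becomes 21 days.
Change in finish: 21 − 21 = +0 days.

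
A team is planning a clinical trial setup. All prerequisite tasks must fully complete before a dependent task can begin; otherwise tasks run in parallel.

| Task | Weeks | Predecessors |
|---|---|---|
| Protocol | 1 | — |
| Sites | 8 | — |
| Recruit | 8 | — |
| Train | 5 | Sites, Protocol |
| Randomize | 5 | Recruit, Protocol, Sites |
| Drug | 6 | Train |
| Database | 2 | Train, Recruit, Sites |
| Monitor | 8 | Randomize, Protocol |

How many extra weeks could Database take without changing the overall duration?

6

Critical path: Sites→Randomize→Monitor = 8+5+8 = 21, so the finish is 21 weeks.
Database finishes as early as 15 and must finish by 21.
Float = 21 − 15 = 6.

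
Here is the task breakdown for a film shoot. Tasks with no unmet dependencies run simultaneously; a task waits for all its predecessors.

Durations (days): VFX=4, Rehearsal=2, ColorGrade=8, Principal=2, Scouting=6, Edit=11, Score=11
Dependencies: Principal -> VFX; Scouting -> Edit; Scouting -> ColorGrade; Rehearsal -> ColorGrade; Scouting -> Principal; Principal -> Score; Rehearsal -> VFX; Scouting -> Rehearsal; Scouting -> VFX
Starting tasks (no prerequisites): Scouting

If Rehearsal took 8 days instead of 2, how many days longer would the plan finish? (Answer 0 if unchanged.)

3

Actual critical path: Scouting→Principal→Score = 6+2+11 = 19 ⇒ 19 days.
Rehearsal has 3 days of float (longest path through it is 16).
Now Scouting→Rehearsal→ColorGrade = 6+8+8 = 22 is longest, so the finish becomes 22 days.
Change in finish: 22 − 19 = +3 days.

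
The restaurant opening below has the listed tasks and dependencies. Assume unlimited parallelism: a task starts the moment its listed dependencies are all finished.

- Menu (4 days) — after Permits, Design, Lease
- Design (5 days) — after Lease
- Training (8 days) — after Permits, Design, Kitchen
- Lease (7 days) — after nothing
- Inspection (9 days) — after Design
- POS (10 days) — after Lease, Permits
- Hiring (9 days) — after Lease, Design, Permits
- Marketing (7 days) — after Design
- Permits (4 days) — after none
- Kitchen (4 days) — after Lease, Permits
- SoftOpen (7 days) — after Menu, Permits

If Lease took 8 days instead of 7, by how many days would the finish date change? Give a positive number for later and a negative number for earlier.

1

Critical path before the change: Lease→Design→Menu→SoftOpen = 7+5+4+7 = 23 giving 23 days.
Lease lies on that path, so at 8 days the path becomes 24 days.
That remains the longest chain; total 24 days.
Change in finish: 24 − 23 = +1 days.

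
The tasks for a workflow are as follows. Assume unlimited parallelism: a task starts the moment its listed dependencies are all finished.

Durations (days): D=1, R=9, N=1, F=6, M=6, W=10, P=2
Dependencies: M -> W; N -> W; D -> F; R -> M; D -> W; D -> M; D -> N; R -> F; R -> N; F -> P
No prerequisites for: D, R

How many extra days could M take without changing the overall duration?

R→M→W = 9+6+10 = 25 sets the makespan at 25 days.
Longest path through M: 25 days (earliest finish 15, latest finish 15).
Slack of M = 9 − 9 = 0 days.

0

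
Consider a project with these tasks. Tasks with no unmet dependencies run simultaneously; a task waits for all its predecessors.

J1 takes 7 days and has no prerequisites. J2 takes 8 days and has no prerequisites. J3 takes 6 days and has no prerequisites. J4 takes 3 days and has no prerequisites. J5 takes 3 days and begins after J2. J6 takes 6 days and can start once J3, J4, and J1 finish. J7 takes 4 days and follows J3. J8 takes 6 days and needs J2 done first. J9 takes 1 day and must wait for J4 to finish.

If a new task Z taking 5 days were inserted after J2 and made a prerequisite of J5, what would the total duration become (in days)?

Originally the project takes 14 days.
With Z inserted, J5 now waits for max(J2, Z).
New critical path: J2→Z→J5 = 8+5+3 = 16 ⇒ 16 days.

16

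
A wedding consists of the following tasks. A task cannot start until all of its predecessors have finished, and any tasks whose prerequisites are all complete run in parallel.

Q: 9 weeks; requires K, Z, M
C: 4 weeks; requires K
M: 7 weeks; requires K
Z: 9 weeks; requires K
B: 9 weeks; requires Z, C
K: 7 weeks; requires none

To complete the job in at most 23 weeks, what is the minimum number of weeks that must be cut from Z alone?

2

Current finish: 25 weeks; target: 23.
Z is on every critical path, so each week cut from Z cuts the finish by one (this holds down to a finish of 23).
Need 25 − 23 = 2 weeks off Z → Z becomes 7 weeks, finish becomes 23.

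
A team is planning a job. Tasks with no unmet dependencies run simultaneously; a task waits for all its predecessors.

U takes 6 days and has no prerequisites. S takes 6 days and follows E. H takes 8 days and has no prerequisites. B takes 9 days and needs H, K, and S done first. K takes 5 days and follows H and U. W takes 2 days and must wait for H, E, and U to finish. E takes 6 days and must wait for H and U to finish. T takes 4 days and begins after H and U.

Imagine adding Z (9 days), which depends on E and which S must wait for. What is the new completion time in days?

38

Originally the schedule takes 29 days.
With Z inserted, S now waits for max(E, Z).
New critical path: H→E→Z→S→B = 8+6+9+6+9 = 38 ⇒ 38 days.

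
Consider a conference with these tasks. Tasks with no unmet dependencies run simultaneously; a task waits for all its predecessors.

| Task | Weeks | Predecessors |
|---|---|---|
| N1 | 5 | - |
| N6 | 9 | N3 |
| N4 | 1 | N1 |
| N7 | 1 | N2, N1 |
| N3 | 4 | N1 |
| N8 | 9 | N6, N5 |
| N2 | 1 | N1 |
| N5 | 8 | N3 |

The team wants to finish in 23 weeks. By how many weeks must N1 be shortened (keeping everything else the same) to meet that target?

4

Current finish: 27 weeks; target: 23.
N1 is on every critical path, so each week cut from N1 cuts the finish by one (this holds down to a finish of 23).
Need 27 − 23 = 4 weeks off N1 → N1 becomes 1 week, finish becomes 23.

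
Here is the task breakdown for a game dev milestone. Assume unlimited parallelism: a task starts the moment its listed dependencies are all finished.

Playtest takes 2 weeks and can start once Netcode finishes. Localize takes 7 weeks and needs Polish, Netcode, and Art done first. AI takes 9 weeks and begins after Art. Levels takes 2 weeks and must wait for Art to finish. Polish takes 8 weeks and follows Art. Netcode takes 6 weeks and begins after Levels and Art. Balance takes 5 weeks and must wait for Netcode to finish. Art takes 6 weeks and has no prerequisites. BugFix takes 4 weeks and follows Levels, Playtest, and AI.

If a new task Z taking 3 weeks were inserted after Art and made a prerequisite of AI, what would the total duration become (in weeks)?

Originally the schedule takes 21 weeks.
With Z inserted, AI now waits for max(Art, Z).
New critical path: Art→Z→AI→BugFix = 6+3+9+4 = 22 ⇒ 22 weeks.

22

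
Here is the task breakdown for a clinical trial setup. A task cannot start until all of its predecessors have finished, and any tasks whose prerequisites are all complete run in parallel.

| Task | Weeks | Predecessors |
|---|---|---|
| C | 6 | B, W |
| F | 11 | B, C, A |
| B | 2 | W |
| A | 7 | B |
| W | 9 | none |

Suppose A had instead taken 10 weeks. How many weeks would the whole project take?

32

Critical path before the change: W→B→A→F = 9+2+7+11 = 29 giving 29 weeks.
A lies on that path, so at 10 weeks the path becomes 32 weeks.
The critical path is still W→B→A→F; finish is now 32 weeks.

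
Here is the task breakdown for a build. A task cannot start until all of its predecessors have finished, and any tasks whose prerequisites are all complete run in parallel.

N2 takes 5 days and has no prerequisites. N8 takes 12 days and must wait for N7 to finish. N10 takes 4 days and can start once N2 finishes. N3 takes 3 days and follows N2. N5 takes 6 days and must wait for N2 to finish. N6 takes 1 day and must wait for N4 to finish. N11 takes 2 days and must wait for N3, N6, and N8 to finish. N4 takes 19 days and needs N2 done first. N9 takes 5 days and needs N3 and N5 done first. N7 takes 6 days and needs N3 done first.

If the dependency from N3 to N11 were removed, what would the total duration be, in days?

28

With the dependency in place, N2→N3→N7→N8→N11 = 5+3+6+12+2 = 28 sets the finish at 28 days.
Dropping N3→N11 doesn't change N11's earliest start (26); another predecessor still binds.
The longest chain is now N2→N3→N7→N8→N11 = 5+3+6+12+2 = 28, so the build takes 28 days.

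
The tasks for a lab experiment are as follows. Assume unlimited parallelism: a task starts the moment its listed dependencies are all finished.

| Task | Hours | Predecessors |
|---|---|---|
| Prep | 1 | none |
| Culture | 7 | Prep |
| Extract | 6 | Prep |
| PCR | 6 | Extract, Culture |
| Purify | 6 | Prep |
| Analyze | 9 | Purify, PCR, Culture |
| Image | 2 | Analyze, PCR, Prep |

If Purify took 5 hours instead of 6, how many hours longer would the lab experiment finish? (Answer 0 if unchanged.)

0

Actual critical path: Prep→Culture→PCR→Analyze→Image = 1+7+6+9+2 = 25 ⇒ 25 hours.
The longest path through Purify is only 18 hours, so Purify has float 7.
That remains the longest chain; total 25 hours.
Change in finish: 25 − 25 = +0 hours.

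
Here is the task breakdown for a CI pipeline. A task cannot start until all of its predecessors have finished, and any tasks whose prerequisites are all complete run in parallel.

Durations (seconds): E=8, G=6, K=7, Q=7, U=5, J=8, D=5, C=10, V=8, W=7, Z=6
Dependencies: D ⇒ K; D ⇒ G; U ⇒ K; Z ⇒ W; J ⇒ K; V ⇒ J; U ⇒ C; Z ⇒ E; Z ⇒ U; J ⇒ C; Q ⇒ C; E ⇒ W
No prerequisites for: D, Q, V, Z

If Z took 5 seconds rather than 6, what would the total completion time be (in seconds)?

26

Actual critical path: V→J→C = 8+8+10 = 26 ⇒ 26 seconds.
Z is off the critical path — its longest chain is 21 seconds, giving 5 of slack.
No other chain overtakes it, so the finish is 26 seconds.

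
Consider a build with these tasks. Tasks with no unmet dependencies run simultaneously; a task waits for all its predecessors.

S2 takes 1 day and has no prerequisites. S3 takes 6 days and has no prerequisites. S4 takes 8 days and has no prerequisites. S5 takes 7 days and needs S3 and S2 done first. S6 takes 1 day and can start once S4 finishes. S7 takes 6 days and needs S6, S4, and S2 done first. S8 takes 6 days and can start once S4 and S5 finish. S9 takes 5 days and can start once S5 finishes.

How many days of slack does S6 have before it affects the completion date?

4

Critical path: S3→S5→S8 = 6+7+6 = 19, so the finish is 19 days.
S6 finishes as early as 9 and must finish by 13.
So S6 can slip 13 − 9 = 4 days.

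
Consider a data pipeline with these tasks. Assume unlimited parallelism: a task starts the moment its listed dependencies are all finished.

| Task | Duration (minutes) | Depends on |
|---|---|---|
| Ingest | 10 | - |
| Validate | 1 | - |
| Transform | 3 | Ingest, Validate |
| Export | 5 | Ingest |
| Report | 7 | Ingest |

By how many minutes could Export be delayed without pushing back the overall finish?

2

Ingest→Report = 10+7 = 17 sets the makespan at 17 minutes.
The longest chain containing Export totals 15 minutes.
So Export can slip 17 − 15 = 2 minutes.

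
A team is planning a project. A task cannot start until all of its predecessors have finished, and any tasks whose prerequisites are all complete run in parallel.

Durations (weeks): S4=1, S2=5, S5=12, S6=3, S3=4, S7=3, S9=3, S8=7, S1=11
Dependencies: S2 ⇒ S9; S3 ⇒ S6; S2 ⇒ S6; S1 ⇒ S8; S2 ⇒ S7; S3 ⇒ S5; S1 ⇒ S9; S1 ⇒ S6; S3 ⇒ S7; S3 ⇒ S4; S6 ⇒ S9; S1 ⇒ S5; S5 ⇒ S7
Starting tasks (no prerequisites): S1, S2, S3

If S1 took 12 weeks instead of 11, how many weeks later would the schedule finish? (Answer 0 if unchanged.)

The binding path is S1→S5→S7 = 11+12+3 = 26; finish at 26 weeks.
Since S1 is critical, the +1 change carries straight to that chain (now 27 weeks).
That remains the longest chain; total 27 weeks.
Change in finish: 27 − 26 = +1 weeks.

1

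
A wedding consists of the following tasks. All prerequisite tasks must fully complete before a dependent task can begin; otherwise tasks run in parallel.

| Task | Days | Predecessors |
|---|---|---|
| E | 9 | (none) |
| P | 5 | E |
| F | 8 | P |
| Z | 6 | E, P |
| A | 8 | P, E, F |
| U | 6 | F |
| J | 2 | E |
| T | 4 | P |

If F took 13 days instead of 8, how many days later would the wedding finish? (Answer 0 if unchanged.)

As given, the longest chain is E→P→F→A = 9+5+8+8 = 30, so the finish is 30 days.
Since F is critical, the +5 change carries straight to that chain (now 35 days).
That remains the longest chain; total 35 days.
Change in finish: 35 − 30 = +5 days.

5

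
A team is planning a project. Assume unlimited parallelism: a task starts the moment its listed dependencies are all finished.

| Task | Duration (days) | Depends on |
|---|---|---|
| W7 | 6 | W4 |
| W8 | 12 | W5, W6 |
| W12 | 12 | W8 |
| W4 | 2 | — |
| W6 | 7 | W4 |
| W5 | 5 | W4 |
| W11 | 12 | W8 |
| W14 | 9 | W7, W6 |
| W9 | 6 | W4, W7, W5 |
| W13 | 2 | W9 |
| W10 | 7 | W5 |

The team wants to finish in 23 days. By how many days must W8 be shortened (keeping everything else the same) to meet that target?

Current finish: 33 days; target: 23.
W8 is on every critical path, so each day cut from W8 cuts the finish by one (this holds down to a finish of 22).
Need 33 − 23 = 10 days off W8 → W8 becomes 2 days, finish becomes 23.

10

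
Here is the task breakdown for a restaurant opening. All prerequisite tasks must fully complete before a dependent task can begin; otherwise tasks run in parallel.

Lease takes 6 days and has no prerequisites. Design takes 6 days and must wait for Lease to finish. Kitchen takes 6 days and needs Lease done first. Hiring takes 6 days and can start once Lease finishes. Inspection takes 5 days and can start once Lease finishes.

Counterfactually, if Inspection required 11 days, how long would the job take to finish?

17

Baseline: Lease→Design = 6+6 = 12 → 12 days.
Inspection is off the critical path — its longest chain is 11 days, giving 1 of slack.
New critical path: Lease→Inspection = 6+11 = 17 ⇒ 17 days.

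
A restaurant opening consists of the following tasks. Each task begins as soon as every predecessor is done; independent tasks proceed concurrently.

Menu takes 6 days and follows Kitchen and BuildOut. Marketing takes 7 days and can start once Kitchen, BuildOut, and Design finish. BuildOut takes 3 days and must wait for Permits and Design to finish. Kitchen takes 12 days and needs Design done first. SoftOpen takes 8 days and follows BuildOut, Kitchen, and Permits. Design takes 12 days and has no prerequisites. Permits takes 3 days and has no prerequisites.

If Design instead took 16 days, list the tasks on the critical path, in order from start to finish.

Critical path before the change: Design→Kitchen→SoftOpen = 12+12+8 = 32 giving 32 days.
Design lies on that path, so at 16 days the path becomes 36 days.
The critical path is still Design→Kitchen→SoftOpen; finish is now 36 days.

Design, Kitchen, SoftOpen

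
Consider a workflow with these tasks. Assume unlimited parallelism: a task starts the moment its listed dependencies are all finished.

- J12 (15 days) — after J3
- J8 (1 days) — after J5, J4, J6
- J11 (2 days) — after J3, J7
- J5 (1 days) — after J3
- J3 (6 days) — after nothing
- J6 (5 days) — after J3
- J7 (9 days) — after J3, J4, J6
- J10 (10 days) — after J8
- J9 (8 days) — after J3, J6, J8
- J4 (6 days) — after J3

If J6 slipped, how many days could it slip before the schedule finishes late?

1

J3→J4→J7→J11 = 6+6+9+2 = 23 sets the makespan at 23 days.
Longest path through J6: 22 days (earliest finish 11, latest finish 12).
Float = 23 − 22 = 1.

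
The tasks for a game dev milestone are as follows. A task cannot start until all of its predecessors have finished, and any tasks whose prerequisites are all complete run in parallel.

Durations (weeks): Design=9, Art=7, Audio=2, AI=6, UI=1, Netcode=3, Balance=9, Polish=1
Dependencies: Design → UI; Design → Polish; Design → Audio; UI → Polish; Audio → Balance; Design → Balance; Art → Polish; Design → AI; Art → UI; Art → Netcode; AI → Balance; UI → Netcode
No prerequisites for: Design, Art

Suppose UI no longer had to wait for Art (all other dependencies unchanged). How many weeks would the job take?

With the dependency in place, Design→AI→Balance = 9+6+9 = 24 sets the finish at 24 weeks.
Dropping Art→UI doesn't change UI's earliest start (9); another predecessor still binds.
The longest chain is now Design→AI→Balance = 9+6+9 = 24, so the job takes 24 weeks.

24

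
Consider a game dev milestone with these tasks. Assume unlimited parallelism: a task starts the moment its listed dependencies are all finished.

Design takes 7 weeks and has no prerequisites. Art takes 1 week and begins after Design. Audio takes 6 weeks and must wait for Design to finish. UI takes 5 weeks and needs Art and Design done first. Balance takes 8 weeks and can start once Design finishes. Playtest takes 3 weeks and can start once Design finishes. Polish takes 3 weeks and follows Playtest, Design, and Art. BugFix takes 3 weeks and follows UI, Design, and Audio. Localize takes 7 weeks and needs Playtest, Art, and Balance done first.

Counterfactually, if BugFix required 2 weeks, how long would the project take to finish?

Actual critical path: Design→Balance→Localize = 7+8+7 = 22 ⇒ 22 weeks.
BugFix is off the critical path — its longest chain is 16 weeks, giving 6 of slack.
The critical path is still Design→Balance→Localize; finish is now 22 weeks.

22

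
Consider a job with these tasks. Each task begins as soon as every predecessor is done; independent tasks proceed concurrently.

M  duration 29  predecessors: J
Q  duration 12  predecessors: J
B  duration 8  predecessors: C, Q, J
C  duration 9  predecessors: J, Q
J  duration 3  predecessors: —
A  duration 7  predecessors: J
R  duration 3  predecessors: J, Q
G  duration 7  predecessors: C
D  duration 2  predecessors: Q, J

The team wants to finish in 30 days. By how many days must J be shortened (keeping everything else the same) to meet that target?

2

Current finish: 32 days; target: 30.
J is on every critical path, so each day cut from J cuts the finish by one (this holds down to a finish of 30).
Need 32 − 30 = 2 days off J → J becomes 1 day, finish becomes 30.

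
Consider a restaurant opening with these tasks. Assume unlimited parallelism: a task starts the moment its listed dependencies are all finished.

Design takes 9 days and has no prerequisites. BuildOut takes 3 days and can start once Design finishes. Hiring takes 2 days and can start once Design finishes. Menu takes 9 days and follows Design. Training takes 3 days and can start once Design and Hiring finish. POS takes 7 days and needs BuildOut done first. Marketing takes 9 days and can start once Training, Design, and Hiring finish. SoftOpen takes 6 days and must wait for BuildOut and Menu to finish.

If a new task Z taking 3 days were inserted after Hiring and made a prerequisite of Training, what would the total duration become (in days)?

Originally the project takes 24 days.
With Z inserted, Training now waits for max(Design, Hiring, Z).
New critical path: Design→Hiring→Z→Training→Marketing = 9+2+3+3+9 = 26 ⇒ 26 days.

26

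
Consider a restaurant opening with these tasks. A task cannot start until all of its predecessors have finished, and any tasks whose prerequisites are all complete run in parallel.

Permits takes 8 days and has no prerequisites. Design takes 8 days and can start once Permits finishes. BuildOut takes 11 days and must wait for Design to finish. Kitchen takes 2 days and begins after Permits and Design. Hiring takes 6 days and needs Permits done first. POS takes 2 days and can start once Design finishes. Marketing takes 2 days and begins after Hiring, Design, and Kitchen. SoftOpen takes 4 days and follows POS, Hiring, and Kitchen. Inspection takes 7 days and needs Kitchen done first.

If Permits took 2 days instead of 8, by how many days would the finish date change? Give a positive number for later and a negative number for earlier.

Actual critical path: Permits→Design→BuildOut = 8+8+11 = 27 ⇒ 27 days.
Permits lies on that path, so at 2 days the path becomes 21 days.
No other chain overtakes it, so the finish is 21 days.
Change in finish: 21 − 27 = -6 days.

-6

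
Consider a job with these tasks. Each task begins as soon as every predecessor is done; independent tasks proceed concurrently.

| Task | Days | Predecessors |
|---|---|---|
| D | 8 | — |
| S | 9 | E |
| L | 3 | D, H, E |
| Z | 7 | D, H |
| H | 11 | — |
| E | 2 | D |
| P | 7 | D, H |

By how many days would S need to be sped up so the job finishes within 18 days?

Current finish: 19 days; target: 18.
S is on every critical path, so each day cut from S cuts the finish by one (this holds down to a finish of 18).
Need 19 − 18 = 1 day off S → S becomes 8 days, finish becomes 18.

1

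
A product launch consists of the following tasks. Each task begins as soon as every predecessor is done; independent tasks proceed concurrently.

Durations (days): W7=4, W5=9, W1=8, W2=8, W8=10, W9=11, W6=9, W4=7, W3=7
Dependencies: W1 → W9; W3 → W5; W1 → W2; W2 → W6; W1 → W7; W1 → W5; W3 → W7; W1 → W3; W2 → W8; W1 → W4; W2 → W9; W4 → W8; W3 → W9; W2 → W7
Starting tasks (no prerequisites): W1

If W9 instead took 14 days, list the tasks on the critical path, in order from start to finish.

The binding path is W1→W2→W9 = 8+8+11 = 27; finish at 27 days.
W9 lies on that path, so at 14 days the path becomes 30 days.
The critical path is still W1→W2→W9; finish is now 30 days.

W1, W2, W9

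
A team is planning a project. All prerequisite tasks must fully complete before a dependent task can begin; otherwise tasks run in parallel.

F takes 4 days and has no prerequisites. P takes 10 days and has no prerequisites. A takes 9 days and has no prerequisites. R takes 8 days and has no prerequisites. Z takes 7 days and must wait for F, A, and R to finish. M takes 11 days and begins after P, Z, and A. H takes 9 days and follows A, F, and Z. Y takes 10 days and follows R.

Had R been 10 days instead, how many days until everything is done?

The binding path is A→Z→M = 9+7+11 = 27; finish at 27 days.
The longest path through R is only 26 days, so R has float 1.
The binding chain switches to R→Z→M = 10+7+11 = 28; finish 28 days.

28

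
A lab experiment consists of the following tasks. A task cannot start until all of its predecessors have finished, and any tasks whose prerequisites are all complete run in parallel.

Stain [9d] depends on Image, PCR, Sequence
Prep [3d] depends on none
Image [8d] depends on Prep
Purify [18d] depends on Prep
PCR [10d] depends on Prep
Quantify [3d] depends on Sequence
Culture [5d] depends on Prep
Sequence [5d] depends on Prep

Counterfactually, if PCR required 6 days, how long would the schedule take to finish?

As given, the longest chain is Prep→PCR→Stain = 3+10+9 = 22, so the finish is 22 days.
PCR lies on that path, so at 6 days the path becomes 18 days.
Now Prep→Purify = 3+18 = 21 is longest, so the finish becomes 21 days.

21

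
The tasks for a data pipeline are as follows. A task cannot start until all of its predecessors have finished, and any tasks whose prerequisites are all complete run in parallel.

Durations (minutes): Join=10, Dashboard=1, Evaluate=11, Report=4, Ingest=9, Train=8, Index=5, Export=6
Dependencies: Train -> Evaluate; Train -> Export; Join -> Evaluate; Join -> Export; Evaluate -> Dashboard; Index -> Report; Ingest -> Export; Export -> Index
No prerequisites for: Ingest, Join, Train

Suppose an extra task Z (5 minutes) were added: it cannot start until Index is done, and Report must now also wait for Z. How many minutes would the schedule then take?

Originally the schedule takes 25 minutes.
With Z inserted, Report now waits for max(Index, Z).
New critical path: Join→Export→Index→Z→Report = 10+6+5+5+4 = 30 ⇒ 30 minutes.

30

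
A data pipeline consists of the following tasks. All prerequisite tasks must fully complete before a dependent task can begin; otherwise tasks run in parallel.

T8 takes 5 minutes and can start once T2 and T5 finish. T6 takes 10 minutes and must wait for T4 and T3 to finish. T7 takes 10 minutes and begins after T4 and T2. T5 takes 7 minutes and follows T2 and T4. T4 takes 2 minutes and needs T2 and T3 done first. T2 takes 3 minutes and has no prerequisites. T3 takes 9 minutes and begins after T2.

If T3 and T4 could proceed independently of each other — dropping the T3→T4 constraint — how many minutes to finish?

22

With the dependency in place, T2→T3→T4→T5→T8 = 3+9+2+7+5 = 26 sets the finish at 26 minutes.
Without T3→T4, T4's earliest start moves from 12 to 3.
The longest chain is now T2→T3→T6 = 3+9+10 = 22, so the project takes 22 minutes.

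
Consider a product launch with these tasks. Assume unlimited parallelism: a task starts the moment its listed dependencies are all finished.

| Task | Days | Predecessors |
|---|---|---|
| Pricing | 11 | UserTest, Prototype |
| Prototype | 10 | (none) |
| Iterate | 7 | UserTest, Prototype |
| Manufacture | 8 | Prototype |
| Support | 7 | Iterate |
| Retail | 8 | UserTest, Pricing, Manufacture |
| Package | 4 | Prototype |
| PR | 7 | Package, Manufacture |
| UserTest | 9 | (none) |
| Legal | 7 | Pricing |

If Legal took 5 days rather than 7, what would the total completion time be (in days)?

29

Baseline: Prototype→Pricing→Retail = 10+11+8 = 29 → 29 days.
Legal has 1 day of float (longest path through it is 28).
No other chain overtakes it, so the finish is 29 days.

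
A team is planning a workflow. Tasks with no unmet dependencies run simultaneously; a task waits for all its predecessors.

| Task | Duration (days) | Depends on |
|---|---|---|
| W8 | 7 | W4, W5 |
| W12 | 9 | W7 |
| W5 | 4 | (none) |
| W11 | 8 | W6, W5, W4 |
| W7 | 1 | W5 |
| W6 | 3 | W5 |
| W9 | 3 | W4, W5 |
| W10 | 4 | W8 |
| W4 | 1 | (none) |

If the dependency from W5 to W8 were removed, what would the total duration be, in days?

With the dependency in place, W5→W6→W11 = 4+3+8 = 15 sets the finish at 15 days.
Without W5→W8, W8's earliest start moves from 4 to 1.
The longest chain is now W5→W6→W11 = 4+3+8 = 15, so the schedule takes 15 days.

15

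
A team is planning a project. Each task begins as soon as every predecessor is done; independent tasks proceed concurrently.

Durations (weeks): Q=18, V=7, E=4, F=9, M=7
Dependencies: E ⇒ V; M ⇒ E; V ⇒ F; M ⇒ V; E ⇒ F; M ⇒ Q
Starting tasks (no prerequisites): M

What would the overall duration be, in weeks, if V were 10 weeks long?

As given, the longest chain is M→E→V→F = 7+4+7+9 = 27, so the finish is 27 weeks.
Since V is critical, the +3 change carries straight to that chain (now 30 weeks).
No other chain overtakes it, so the finish is 30 weeks.

30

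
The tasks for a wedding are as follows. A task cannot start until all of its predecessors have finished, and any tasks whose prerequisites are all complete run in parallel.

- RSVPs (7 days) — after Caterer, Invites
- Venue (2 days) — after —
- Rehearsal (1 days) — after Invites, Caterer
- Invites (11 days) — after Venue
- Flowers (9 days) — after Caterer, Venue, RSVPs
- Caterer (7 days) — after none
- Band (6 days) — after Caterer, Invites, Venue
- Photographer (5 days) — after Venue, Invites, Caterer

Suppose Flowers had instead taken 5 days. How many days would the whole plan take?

As given, the longest chain is Venue→Invites→RSVPs→Flowers = 2+11+7+9 = 29, so the finish is 29 days.
Flowers is on the critical path; changing it to 5 makes that path 25 days.
The critical path is still Venue→Invites→RSVPs→Flowers; finish is now 25 days.

25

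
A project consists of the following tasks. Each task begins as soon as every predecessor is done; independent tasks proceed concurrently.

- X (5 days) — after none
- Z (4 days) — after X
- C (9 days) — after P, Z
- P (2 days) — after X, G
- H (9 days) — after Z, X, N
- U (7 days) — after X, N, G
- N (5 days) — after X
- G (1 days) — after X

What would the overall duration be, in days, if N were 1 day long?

Critical path before the change: X→N→H = 5+5+9 = 19 giving 19 days.
Since N is critical, the -4 change carries straight to that chain (now 15 days).
New critical path: X→Z→H = 5+4+9 = 18 ⇒ 18 days.

18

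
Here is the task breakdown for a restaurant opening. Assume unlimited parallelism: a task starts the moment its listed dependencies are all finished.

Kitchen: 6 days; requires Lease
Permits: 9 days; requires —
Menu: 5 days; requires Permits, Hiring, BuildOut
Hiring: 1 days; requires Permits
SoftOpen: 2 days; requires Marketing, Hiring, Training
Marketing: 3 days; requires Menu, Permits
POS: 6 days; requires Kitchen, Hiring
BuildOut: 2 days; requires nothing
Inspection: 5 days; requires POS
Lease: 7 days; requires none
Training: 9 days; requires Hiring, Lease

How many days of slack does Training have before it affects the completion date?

3

Critical path: Lease→Kitchen→POS→Inspection = 7+6+6+5 = 24, so the finish is 24 days.
The longest chain containing Training totals 21 days.
Slack of Training = 13 − 10 = 3 days.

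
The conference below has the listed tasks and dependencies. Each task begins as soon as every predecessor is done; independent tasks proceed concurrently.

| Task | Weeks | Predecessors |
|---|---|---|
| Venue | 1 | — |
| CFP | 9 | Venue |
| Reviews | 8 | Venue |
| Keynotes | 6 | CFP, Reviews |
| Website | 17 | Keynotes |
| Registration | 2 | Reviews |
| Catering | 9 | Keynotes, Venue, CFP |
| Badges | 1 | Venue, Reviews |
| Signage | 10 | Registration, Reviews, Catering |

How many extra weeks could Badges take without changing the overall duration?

25

The longest chain is Venue→CFP→Keynotes→Catering→Signage = 1+9+6+9+10 = 35; overall finish 35 weeks.
Badges finishes as early as 10 and must finish by 35.
Float = 35 − 10 = 25.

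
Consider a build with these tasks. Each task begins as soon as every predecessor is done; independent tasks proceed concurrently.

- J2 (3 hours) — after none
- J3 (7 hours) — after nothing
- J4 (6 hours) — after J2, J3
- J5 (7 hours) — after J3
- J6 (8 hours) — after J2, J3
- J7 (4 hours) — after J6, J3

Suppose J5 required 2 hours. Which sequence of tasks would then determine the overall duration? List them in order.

Actual critical path: J3→J6→J7 = 7+8+4 = 19 ⇒ 19 hours.
J5 has 5 hours of float (longest path through it is 14).
That remains the longest chain; total 19 hours.

J3, J6, J7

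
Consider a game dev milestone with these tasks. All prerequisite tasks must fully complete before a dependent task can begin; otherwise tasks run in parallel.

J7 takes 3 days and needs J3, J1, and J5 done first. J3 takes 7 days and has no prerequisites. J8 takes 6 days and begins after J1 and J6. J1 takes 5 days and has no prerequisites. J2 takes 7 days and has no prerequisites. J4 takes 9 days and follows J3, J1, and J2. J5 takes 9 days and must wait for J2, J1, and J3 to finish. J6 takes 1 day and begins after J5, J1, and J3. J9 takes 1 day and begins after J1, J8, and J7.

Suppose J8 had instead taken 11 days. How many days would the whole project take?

As given, the longest chain is J2→J5→J6→J8→J9 = 7+9+1+6+1 = 24, so the finish is 24 days.
J8 is on the critical path; changing it to 11 makes that path 29 days.
No other chain overtakes it, so the finish is 29 days.

29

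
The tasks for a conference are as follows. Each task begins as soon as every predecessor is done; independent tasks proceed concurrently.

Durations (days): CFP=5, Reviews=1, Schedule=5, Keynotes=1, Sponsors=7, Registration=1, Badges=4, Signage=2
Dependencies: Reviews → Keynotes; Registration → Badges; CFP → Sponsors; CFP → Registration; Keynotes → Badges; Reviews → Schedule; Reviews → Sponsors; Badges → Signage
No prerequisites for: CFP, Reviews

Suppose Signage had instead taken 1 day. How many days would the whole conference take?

12

Critical path before the change: CFP→Registration→Badges→Signage = 5+1+4+2 = 12 giving 12 days.
Since Signage is critical, the -1 change carries straight to that chain (now 11 days).
The binding chain switches to CFP→Sponsors = 5+7 = 12; finish 12 days.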